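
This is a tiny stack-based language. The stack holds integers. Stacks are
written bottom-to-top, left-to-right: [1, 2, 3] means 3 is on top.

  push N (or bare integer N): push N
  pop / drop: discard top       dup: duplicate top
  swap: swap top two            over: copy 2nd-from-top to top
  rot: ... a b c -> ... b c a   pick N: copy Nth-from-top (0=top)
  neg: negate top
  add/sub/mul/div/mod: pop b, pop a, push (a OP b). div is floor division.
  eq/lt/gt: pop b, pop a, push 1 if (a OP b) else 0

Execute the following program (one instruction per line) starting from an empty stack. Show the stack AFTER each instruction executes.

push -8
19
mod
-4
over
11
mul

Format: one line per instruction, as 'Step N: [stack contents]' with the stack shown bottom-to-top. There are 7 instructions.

Step 1: [-8]
Step 2: [-8, 19]
Step 3: [11]
Step 4: [11, -4]
Step 5: [11, -4, 11]
Step 6: [11, -4, 11, 11]
Step 7: [11, -4, 121]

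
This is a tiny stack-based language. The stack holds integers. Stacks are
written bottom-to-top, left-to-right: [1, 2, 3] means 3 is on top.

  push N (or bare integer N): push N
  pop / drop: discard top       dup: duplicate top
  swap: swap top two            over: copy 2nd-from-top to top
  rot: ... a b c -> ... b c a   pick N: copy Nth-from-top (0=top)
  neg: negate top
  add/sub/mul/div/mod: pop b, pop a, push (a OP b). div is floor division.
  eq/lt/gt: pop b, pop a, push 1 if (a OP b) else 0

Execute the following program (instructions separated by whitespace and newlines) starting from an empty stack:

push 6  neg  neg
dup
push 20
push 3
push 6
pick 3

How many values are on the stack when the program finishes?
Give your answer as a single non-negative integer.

After 'push 6': stack = [6] (depth 1)
After 'neg': stack = [-6] (depth 1)
After 'neg': stack = [6] (depth 1)
After 'dup': stack = [6, 6] (depth 2)
After 'push 20': stack = [6, 6, 20] (depth 3)
After 'push 3': stack = [6, 6, 20, 3] (depth 4)
After 'push 6': stack = [6, 6, 20, 3, 6] (depth 5)
After 'pick 3': stack = [6, 6, 20, 3, 6, 6] (depth 6)

Answer: 6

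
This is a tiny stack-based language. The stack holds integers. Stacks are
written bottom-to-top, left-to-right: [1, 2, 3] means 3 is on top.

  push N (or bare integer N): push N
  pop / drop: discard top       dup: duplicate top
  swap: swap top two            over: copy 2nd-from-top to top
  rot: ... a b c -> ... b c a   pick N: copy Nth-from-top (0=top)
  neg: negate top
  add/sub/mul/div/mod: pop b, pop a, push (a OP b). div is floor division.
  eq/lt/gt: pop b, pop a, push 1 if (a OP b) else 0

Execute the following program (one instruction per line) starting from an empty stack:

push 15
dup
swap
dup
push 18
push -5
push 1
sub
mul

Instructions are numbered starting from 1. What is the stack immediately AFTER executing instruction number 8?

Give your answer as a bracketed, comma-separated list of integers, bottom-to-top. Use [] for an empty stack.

Step 1 ('push 15'): [15]
Step 2 ('dup'): [15, 15]
Step 3 ('swap'): [15, 15]
Step 4 ('dup'): [15, 15, 15]
Step 5 ('push 18'): [15, 15, 15, 18]
Step 6 ('push -5'): [15, 15, 15, 18, -5]
Step 7 ('push 1'): [15, 15, 15, 18, -5, 1]
Step 8 ('sub'): [15, 15, 15, 18, -6]

Answer: [15, 15, 15, 18, -6]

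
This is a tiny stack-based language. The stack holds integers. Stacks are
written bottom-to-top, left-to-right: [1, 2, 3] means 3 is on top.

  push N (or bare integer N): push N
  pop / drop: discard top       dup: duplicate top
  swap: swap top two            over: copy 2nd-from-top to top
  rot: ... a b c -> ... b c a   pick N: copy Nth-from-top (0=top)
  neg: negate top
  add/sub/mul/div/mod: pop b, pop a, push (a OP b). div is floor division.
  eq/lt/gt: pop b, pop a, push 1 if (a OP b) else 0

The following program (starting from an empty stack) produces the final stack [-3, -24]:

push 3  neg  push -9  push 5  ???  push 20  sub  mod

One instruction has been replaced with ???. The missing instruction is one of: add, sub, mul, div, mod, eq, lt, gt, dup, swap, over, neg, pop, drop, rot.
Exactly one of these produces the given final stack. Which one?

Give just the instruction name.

Answer: swap

Derivation:
Stack before ???: [-3, -9, 5]
Stack after ???:  [-3, 5, -9]
The instruction that transforms [-3, -9, 5] -> [-3, 5, -9] is: swap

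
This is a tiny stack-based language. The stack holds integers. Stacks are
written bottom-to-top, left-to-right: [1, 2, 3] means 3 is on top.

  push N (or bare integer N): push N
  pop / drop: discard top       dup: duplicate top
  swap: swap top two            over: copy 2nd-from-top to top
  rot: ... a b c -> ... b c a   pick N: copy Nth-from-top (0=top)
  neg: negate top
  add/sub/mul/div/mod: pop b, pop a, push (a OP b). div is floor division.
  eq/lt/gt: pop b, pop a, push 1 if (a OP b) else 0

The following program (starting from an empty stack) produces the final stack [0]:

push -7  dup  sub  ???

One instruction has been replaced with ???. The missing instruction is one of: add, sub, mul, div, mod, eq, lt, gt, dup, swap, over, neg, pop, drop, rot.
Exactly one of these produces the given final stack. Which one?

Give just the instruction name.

Answer: neg

Derivation:
Stack before ???: [0]
Stack after ???:  [0]
The instruction that transforms [0] -> [0] is: neg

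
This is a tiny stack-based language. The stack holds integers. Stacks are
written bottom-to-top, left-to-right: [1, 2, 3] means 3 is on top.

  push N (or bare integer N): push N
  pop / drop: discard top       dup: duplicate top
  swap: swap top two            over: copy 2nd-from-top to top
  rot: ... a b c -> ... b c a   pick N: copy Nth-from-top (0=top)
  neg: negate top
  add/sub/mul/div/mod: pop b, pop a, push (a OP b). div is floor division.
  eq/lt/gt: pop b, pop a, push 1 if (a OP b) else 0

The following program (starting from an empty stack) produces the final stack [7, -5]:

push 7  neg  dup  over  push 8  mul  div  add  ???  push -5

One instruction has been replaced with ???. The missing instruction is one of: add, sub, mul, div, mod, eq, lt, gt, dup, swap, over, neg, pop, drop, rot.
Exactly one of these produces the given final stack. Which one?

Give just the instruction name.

Stack before ???: [-7]
Stack after ???:  [7]
The instruction that transforms [-7] -> [7] is: neg

Answer: neg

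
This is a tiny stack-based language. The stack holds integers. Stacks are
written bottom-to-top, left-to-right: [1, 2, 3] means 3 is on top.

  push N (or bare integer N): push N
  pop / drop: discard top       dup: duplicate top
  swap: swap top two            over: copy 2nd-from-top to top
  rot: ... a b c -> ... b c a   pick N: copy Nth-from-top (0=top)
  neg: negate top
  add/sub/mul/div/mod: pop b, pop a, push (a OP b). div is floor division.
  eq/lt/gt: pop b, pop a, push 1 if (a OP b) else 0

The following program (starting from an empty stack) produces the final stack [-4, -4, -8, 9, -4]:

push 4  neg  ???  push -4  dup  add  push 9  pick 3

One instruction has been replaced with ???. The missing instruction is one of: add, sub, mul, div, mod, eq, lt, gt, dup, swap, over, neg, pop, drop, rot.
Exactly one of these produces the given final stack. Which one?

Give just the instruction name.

Stack before ???: [-4]
Stack after ???:  [-4, -4]
The instruction that transforms [-4] -> [-4, -4] is: dup

Answer: dup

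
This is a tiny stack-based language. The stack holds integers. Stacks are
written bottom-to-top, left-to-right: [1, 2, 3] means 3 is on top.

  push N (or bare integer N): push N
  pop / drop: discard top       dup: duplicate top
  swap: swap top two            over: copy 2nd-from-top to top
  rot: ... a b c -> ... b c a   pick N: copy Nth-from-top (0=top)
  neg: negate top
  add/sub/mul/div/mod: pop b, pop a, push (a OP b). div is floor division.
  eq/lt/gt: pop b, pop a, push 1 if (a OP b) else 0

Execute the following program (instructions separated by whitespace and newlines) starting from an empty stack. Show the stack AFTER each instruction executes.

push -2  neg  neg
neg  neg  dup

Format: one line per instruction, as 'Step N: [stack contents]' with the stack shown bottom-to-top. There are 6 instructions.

Step 1: [-2]
Step 2: [2]
Step 3: [-2]
Step 4: [2]
Step 5: [-2]
Step 6: [-2, -2]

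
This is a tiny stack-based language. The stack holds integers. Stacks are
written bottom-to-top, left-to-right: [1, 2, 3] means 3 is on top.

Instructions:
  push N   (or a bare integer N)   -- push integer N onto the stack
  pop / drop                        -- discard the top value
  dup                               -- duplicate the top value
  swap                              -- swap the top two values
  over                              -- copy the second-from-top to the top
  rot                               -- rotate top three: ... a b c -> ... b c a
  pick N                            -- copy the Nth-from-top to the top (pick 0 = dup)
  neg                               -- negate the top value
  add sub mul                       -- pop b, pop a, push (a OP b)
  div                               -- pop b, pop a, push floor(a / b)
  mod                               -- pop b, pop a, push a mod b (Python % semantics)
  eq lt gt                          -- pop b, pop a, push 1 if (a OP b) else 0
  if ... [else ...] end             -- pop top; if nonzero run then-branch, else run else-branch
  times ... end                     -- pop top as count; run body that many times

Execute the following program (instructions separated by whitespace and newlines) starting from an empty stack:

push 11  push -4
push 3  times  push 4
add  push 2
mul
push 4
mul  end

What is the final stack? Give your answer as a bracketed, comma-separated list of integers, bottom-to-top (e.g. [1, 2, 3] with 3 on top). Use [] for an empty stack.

Answer: [11, 288]

Derivation:
After 'push 11': [11]
After 'push -4': [11, -4]
After 'push 3': [11, -4, 3]
After 'times': [11, -4]
After 'push 4': [11, -4, 4]
After 'add': [11, 0]
After 'push 2': [11, 0, 2]
After 'mul': [11, 0]
After 'push 4': [11, 0, 4]
After 'mul': [11, 0]
After 'push 4': [11, 0, 4]
After 'add': [11, 4]
After 'push 2': [11, 4, 2]
After 'mul': [11, 8]
After 'push 4': [11, 8, 4]
After 'mul': [11, 32]
After 'push 4': [11, 32, 4]
After 'add': [11, 36]
After 'push 2': [11, 36, 2]
After 'mul': [11, 72]
After 'push 4': [11, 72, 4]
After 'mul': [11, 288]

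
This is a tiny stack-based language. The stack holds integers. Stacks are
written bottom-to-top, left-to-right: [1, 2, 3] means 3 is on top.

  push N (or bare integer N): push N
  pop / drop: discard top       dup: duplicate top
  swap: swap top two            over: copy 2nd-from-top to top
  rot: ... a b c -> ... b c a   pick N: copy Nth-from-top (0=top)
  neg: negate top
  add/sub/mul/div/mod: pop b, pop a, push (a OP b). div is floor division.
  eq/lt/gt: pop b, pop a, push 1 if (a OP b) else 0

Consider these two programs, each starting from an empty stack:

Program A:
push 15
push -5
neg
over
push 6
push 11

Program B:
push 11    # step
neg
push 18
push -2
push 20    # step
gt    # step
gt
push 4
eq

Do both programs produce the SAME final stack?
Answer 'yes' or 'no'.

Program A trace:
  After 'push 15': [15]
  After 'push -5': [15, -5]
  After 'neg': [15, 5]
  After 'over': [15, 5, 15]
  After 'push 6': [15, 5, 15, 6]
  After 'push 11': [15, 5, 15, 6, 11]
Program A final stack: [15, 5, 15, 6, 11]

Program B trace:
  After 'push 11': [11]
  After 'neg': [-11]
  After 'push 18': [-11, 18]
  After 'push -2': [-11, 18, -2]
  After 'push 20': [-11, 18, -2, 20]
  After 'gt': [-11, 18, 0]
  After 'gt': [-11, 1]
  After 'push 4': [-11, 1, 4]
  After 'eq': [-11, 0]
Program B final stack: [-11, 0]
Same: no

Answer: no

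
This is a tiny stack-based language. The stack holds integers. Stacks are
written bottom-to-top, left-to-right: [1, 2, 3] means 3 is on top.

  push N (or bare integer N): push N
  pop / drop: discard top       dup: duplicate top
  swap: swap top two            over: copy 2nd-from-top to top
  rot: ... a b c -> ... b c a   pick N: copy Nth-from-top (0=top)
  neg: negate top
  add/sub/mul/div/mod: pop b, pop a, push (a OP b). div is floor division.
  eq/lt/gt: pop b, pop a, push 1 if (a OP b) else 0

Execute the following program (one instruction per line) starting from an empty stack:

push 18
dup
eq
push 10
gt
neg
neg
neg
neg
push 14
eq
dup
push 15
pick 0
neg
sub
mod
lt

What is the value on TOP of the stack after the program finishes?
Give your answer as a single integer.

After 'push 18': [18]
After 'dup': [18, 18]
After 'eq': [1]
After 'push 10': [1, 10]
After 'gt': [0]
After 'neg': [0]
After 'neg': [0]
After 'neg': [0]
After 'neg': [0]
After 'push 14': [0, 14]
After 'eq': [0]
After 'dup': [0, 0]
After 'push 15': [0, 0, 15]
After 'pick 0': [0, 0, 15, 15]
After 'neg': [0, 0, 15, -15]
After 'sub': [0, 0, 30]
After 'mod': [0, 0]
After 'lt': [0]

Answer: 0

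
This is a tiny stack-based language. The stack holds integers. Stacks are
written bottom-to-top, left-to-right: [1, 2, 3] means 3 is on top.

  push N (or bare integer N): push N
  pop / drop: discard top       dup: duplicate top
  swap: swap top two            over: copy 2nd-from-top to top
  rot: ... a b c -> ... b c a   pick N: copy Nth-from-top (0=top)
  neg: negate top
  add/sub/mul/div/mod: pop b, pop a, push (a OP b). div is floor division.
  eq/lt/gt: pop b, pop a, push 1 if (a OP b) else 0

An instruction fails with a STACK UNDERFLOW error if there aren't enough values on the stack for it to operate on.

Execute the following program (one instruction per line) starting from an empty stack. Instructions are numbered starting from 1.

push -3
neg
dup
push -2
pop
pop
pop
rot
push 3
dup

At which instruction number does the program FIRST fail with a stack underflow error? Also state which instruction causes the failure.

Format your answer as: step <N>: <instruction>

Answer: step 8: rot

Derivation:
Step 1 ('push -3'): stack = [-3], depth = 1
Step 2 ('neg'): stack = [3], depth = 1
Step 3 ('dup'): stack = [3, 3], depth = 2
Step 4 ('push -2'): stack = [3, 3, -2], depth = 3
Step 5 ('pop'): stack = [3, 3], depth = 2
Step 6 ('pop'): stack = [3], depth = 1
Step 7 ('pop'): stack = [], depth = 0
Step 8 ('rot'): needs 3 value(s) but depth is 0 — STACK UNDERFLOW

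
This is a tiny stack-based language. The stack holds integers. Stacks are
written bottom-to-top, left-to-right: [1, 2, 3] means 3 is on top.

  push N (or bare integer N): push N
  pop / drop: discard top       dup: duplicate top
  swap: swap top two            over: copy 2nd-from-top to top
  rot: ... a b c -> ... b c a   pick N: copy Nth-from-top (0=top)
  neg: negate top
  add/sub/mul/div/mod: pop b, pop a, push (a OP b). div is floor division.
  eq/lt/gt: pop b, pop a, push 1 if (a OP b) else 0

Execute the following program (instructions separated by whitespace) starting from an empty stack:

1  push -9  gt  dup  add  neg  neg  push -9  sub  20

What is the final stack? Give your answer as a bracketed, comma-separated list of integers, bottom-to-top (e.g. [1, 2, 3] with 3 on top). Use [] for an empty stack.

After 'push 1': [1]
After 'push -9': [1, -9]
After 'gt': [1]
After 'dup': [1, 1]
After 'add': [2]
After 'neg': [-2]
After 'neg': [2]
After 'push -9': [2, -9]
After 'sub': [11]
After 'push 20': [11, 20]

Answer: [11, 20]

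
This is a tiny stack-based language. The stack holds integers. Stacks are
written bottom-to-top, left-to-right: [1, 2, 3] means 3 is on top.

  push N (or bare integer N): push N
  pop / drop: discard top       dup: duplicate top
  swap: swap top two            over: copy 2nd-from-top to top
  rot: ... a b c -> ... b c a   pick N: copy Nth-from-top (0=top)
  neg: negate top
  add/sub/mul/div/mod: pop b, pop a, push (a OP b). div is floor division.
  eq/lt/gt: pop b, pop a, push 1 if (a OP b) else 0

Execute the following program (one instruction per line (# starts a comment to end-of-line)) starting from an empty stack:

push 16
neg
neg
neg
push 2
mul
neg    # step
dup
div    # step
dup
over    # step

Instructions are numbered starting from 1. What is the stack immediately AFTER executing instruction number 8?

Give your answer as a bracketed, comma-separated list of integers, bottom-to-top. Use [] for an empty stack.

Answer: [32, 32]

Derivation:
Step 1 ('push 16'): [16]
Step 2 ('neg'): [-16]
Step 3 ('neg'): [16]
Step 4 ('neg'): [-16]
Step 5 ('push 2'): [-16, 2]
Step 6 ('mul'): [-32]
Step 7 ('neg'): [32]
Step 8 ('dup'): [32, 32]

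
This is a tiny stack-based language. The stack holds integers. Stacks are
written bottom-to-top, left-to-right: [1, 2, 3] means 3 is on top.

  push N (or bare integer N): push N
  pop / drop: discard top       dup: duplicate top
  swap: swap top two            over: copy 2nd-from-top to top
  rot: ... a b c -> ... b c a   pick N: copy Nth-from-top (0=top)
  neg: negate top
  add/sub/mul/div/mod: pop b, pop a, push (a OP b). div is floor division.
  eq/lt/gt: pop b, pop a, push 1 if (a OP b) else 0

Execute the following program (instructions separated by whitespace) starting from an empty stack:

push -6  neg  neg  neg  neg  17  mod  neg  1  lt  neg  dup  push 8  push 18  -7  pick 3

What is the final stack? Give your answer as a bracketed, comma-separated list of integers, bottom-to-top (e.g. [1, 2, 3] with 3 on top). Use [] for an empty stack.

After 'push -6': [-6]
After 'neg': [6]
After 'neg': [-6]
After 'neg': [6]
After 'neg': [-6]
After 'push 17': [-6, 17]
After 'mod': [11]
After 'neg': [-11]
After 'push 1': [-11, 1]
After 'lt': [1]
After 'neg': [-1]
After 'dup': [-1, -1]
After 'push 8': [-1, -1, 8]
After 'push 18': [-1, -1, 8, 18]
After 'push -7': [-1, -1, 8, 18, -7]
After 'pick 3': [-1, -1, 8, 18, -7, -1]

Answer: [-1, -1, 8, 18, -7, -1]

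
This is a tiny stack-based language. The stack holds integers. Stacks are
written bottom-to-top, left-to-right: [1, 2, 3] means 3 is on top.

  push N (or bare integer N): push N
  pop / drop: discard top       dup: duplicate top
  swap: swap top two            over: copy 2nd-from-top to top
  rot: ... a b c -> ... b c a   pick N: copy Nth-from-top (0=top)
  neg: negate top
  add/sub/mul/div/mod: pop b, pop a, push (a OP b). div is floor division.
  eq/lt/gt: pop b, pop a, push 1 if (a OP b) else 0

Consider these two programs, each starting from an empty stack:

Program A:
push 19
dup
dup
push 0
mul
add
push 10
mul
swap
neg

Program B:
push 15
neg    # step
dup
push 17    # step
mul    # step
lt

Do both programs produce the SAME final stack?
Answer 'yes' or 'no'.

Program A trace:
  After 'push 19': [19]
  After 'dup': [19, 19]
  After 'dup': [19, 19, 19]
  After 'push 0': [19, 19, 19, 0]
  After 'mul': [19, 19, 0]
  After 'add': [19, 19]
  After 'push 10': [19, 19, 10]
  After 'mul': [19, 190]
  After 'swap': [190, 19]
  After 'neg': [190, -19]
Program A final stack: [190, -19]

Program B trace:
  After 'push 15': [15]
  After 'neg': [-15]
  After 'dup': [-15, -15]
  After 'push 17': [-15, -15, 17]
  After 'mul': [-15, -255]
  After 'lt': [0]
Program B final stack: [0]
Same: no

Answer: no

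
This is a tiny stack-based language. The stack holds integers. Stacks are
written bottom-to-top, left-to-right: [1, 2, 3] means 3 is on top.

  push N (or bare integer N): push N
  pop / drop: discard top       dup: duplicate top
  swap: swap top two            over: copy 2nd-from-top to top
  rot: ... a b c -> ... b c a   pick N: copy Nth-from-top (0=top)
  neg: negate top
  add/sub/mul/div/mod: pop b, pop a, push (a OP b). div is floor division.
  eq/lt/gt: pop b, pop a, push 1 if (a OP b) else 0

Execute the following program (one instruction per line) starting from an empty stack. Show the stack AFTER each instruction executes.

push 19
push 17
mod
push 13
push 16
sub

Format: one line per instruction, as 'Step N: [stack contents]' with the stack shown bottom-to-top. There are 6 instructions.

Step 1: [19]
Step 2: [19, 17]
Step 3: [2]
Step 4: [2, 13]
Step 5: [2, 13, 16]
Step 6: [2, -3]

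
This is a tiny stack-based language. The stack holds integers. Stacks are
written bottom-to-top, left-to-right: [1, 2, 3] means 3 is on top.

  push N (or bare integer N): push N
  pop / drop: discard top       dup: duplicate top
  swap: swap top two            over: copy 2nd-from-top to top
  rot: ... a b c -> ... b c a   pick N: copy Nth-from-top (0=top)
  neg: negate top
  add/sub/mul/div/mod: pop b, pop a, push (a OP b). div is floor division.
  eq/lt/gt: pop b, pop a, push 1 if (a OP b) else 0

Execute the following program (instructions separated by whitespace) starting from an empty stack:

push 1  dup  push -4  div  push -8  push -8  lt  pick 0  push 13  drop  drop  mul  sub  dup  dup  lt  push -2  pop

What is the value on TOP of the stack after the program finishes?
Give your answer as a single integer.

After 'push 1': [1]
After 'dup': [1, 1]
After 'push -4': [1, 1, -4]
After 'div': [1, -1]
After 'push -8': [1, -1, -8]
After 'push -8': [1, -1, -8, -8]
After 'lt': [1, -1, 0]
After 'pick 0': [1, -1, 0, 0]
After 'push 13': [1, -1, 0, 0, 13]
After 'drop': [1, -1, 0, 0]
After 'drop': [1, -1, 0]
After 'mul': [1, 0]
After 'sub': [1]
After 'dup': [1, 1]
After 'dup': [1, 1, 1]
After 'lt': [1, 0]
After 'push -2': [1, 0, -2]
After 'pop': [1, 0]

Answer: 0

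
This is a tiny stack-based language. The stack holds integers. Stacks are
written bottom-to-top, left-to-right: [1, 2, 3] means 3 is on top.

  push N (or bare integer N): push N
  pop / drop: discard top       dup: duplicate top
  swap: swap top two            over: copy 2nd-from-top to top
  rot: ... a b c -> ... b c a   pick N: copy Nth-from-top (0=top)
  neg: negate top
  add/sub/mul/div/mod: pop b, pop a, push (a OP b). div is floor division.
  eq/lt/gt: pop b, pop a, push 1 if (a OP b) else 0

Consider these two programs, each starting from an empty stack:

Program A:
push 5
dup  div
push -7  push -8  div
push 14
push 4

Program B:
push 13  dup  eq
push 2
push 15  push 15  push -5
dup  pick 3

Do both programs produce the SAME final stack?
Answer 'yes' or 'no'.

Program A trace:
  After 'push 5': [5]
  After 'dup': [5, 5]
  After 'div': [1]
  After 'push -7': [1, -7]
  After 'push -8': [1, -7, -8]
  After 'div': [1, 0]
  After 'push 14': [1, 0, 14]
  After 'push 4': [1, 0, 14, 4]
Program A final stack: [1, 0, 14, 4]

Program B trace:
  After 'push 13': [13]
  After 'dup': [13, 13]
  After 'eq': [1]
  After 'push 2': [1, 2]
  After 'push 15': [1, 2, 15]
  After 'push 15': [1, 2, 15, 15]
  After 'push -5': [1, 2, 15, 15, -5]
  After 'dup': [1, 2, 15, 15, -5, -5]
  After 'pick 3': [1, 2, 15, 15, -5, -5, 15]
Program B final stack: [1, 2, 15, 15, -5, -5, 15]
Same: no

Answer: no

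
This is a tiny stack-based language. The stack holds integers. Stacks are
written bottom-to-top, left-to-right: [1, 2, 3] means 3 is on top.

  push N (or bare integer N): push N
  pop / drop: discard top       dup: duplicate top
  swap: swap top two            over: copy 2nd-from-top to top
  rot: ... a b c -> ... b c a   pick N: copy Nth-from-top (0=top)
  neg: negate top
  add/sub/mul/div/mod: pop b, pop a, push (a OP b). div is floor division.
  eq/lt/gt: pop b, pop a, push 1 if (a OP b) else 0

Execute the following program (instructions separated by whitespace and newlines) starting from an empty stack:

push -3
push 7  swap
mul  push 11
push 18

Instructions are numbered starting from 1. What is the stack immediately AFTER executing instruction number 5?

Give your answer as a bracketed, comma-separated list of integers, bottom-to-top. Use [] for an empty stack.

Step 1 ('push -3'): [-3]
Step 2 ('push 7'): [-3, 7]
Step 3 ('swap'): [7, -3]
Step 4 ('mul'): [-21]
Step 5 ('push 11'): [-21, 11]

Answer: [-21, 11]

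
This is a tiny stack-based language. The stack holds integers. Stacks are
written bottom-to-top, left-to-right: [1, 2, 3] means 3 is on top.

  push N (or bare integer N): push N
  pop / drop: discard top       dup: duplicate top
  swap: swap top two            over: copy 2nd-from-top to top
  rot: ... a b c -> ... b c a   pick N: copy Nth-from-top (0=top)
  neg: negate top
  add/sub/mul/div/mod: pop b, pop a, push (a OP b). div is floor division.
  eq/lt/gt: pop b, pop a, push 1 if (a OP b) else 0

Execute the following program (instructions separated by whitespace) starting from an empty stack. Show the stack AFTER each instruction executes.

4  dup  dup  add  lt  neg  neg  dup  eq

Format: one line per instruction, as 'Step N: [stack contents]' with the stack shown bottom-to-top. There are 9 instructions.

Step 1: [4]
Step 2: [4, 4]
Step 3: [4, 4, 4]
Step 4: [4, 8]
Step 5: [1]
Step 6: [-1]
Step 7: [1]
Step 8: [1, 1]
Step 9: [1]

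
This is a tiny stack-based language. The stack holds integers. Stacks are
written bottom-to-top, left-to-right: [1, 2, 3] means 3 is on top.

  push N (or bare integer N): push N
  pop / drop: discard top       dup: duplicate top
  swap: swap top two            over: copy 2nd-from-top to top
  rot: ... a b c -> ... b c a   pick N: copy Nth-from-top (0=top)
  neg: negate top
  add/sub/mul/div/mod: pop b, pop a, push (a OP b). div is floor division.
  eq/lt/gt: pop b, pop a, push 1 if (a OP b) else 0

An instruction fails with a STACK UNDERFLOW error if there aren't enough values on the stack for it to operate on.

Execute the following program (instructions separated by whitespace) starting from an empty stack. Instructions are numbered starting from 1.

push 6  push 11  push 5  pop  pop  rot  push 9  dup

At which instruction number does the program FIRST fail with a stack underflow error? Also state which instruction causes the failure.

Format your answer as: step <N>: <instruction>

Answer: step 6: rot

Derivation:
Step 1 ('push 6'): stack = [6], depth = 1
Step 2 ('push 11'): stack = [6, 11], depth = 2
Step 3 ('push 5'): stack = [6, 11, 5], depth = 3
Step 4 ('pop'): stack = [6, 11], depth = 2
Step 5 ('pop'): stack = [6], depth = 1
Step 6 ('rot'): needs 3 value(s) but depth is 1 — STACK UNDERFLOW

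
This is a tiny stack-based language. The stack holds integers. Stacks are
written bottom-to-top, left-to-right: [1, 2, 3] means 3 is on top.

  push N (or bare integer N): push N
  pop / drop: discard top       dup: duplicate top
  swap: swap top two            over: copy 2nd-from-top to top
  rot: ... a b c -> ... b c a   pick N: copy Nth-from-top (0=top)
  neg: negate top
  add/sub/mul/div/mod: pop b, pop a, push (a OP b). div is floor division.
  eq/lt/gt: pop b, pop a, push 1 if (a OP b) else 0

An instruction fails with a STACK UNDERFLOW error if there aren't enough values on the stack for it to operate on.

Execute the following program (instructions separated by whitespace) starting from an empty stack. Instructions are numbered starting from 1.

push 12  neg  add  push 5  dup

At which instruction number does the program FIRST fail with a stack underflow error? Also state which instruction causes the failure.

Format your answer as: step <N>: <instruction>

Step 1 ('push 12'): stack = [12], depth = 1
Step 2 ('neg'): stack = [-12], depth = 1
Step 3 ('add'): needs 2 value(s) but depth is 1 — STACK UNDERFLOW

Answer: step 3: add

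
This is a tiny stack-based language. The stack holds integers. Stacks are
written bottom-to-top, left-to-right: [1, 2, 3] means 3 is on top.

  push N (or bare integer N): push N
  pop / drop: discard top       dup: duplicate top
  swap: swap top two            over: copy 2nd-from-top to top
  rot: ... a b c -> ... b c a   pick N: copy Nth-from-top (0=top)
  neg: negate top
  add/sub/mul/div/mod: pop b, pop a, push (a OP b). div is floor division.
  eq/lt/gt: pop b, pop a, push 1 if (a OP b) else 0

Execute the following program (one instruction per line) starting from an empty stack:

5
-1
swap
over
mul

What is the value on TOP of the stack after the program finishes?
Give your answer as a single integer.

After 'push 5': [5]
After 'push -1': [5, -1]
After 'swap': [-1, 5]
After 'over': [-1, 5, -1]
After 'mul': [-1, -5]

Answer: -5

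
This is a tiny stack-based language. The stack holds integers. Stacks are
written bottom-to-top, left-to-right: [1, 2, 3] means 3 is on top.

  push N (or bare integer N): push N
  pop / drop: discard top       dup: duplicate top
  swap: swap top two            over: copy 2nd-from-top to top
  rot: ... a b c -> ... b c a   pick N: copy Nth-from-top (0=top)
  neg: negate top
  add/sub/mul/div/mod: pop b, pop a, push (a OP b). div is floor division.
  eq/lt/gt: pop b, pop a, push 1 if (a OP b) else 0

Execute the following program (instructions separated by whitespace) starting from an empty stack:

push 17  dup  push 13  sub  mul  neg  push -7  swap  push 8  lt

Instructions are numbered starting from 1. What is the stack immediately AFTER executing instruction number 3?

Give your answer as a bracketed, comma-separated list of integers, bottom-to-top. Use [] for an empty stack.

Step 1 ('push 17'): [17]
Step 2 ('dup'): [17, 17]
Step 3 ('push 13'): [17, 17, 13]

Answer: [17, 17, 13]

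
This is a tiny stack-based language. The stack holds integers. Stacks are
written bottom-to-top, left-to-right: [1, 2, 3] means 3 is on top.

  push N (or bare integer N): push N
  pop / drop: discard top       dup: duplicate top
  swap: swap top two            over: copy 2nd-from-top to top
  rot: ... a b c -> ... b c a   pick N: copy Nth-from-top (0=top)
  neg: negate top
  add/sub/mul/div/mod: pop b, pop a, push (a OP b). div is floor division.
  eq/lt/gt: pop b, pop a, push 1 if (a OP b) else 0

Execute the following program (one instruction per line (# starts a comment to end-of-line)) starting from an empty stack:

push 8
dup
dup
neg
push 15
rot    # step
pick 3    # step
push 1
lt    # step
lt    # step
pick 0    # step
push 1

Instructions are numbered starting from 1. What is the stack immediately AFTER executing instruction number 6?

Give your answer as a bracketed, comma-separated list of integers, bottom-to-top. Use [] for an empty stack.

Answer: [8, -8, 15, 8]

Derivation:
Step 1 ('push 8'): [8]
Step 2 ('dup'): [8, 8]
Step 3 ('dup'): [8, 8, 8]
Step 4 ('neg'): [8, 8, -8]
Step 5 ('push 15'): [8, 8, -8, 15]
Step 6 ('rot'): [8, -8, 15, 8]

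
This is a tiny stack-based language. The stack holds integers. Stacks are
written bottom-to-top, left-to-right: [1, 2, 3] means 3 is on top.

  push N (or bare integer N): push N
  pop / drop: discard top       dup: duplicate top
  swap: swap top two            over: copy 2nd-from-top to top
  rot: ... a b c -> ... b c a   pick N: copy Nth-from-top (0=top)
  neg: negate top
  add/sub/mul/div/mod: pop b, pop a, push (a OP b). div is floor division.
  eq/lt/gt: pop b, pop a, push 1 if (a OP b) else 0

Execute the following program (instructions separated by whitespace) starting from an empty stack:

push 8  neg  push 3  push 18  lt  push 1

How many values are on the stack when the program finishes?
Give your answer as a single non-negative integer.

Answer: 3

Derivation:
After 'push 8': stack = [8] (depth 1)
After 'neg': stack = [-8] (depth 1)
After 'push 3': stack = [-8, 3] (depth 2)
After 'push 18': stack = [-8, 3, 18] (depth 3)
After 'lt': stack = [-8, 1] (depth 2)
After 'push 1': stack = [-8, 1, 1] (depth 3)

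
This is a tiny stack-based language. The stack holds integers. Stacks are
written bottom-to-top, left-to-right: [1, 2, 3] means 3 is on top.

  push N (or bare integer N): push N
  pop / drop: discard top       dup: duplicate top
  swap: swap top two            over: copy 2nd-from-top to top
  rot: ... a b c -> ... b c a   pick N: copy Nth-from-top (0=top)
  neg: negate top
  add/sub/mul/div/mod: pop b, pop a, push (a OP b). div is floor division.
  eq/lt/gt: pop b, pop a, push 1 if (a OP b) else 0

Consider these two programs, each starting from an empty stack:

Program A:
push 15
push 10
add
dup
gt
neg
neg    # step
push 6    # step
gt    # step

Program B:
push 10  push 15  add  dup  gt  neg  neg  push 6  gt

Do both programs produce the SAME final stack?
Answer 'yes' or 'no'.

Program A trace:
  After 'push 15': [15]
  After 'push 10': [15, 10]
  After 'add': [25]
  After 'dup': [25, 25]
  After 'gt': [0]
  After 'neg': [0]
  After 'neg': [0]
  After 'push 6': [0, 6]
  After 'gt': [0]
Program A final stack: [0]

Program B trace:
  After 'push 10': [10]
  After 'push 15': [10, 15]
  After 'add': [25]
  After 'dup': [25, 25]
  After 'gt': [0]
  After 'neg': [0]
  After 'neg': [0]
  After 'push 6': [0, 6]
  After 'gt': [0]
Program B final stack: [0]
Same: yes

Answer: yes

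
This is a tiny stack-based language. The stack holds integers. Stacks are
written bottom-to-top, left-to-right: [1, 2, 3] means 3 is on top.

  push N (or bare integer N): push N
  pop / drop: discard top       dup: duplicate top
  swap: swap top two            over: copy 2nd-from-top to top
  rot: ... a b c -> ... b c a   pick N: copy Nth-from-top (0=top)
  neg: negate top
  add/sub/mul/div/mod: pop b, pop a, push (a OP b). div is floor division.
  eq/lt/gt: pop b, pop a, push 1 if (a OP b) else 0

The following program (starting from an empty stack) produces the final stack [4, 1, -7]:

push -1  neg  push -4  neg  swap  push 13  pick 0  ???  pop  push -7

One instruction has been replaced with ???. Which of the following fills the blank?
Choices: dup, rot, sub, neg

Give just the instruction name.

Answer: sub

Derivation:
Stack before ???: [4, 1, 13, 13]
Stack after ???:  [4, 1, 0]
Checking each choice:
  dup: produces [4, 1, 13, 13, -7]
  rot: produces [4, 13, 13, -7]
  sub: MATCH
  neg: produces [4, 1, 13, -7]


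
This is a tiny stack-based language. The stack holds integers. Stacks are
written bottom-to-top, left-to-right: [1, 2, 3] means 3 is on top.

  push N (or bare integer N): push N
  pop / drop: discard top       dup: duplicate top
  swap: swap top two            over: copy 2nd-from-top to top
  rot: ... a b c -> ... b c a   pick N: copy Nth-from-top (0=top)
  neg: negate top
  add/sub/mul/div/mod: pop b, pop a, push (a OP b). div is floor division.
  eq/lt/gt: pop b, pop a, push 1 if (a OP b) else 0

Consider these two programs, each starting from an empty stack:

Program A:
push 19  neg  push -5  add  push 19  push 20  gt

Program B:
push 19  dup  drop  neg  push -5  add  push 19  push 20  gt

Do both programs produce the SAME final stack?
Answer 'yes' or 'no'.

Program A trace:
  After 'push 19': [19]
  After 'neg': [-19]
  After 'push -5': [-19, -5]
  After 'add': [-24]
  After 'push 19': [-24, 19]
  After 'push 20': [-24, 19, 20]
  After 'gt': [-24, 0]
Program A final stack: [-24, 0]

Program B trace:
  After 'push 19': [19]
  After 'dup': [19, 19]
  After 'drop': [19]
  After 'neg': [-19]
  After 'push -5': [-19, -5]
  After 'add': [-24]
  After 'push 19': [-24, 19]
  After 'push 20': [-24, 19, 20]
  After 'gt': [-24, 0]
Program B final stack: [-24, 0]
Same: yes

Answer: yes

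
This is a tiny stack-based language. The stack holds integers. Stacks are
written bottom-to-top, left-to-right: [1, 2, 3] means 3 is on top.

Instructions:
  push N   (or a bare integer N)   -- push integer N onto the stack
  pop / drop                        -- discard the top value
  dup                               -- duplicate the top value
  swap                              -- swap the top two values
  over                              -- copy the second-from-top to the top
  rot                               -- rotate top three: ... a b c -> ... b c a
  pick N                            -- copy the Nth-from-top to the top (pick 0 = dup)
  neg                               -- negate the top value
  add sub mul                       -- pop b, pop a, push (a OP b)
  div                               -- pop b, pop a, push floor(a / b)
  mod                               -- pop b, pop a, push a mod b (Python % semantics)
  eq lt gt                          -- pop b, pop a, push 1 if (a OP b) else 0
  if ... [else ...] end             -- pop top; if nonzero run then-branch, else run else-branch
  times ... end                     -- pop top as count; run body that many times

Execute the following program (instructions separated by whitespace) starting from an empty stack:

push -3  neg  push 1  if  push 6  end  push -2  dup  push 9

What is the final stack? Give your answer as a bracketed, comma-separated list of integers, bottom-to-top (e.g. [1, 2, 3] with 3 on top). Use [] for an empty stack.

After 'push -3': [-3]
After 'neg': [3]
After 'push 1': [3, 1]
After 'if': [3]
After 'push 6': [3, 6]
After 'push -2': [3, 6, -2]
After 'dup': [3, 6, -2, -2]
After 'push 9': [3, 6, -2, -2, 9]

Answer: [3, 6, -2, -2, 9]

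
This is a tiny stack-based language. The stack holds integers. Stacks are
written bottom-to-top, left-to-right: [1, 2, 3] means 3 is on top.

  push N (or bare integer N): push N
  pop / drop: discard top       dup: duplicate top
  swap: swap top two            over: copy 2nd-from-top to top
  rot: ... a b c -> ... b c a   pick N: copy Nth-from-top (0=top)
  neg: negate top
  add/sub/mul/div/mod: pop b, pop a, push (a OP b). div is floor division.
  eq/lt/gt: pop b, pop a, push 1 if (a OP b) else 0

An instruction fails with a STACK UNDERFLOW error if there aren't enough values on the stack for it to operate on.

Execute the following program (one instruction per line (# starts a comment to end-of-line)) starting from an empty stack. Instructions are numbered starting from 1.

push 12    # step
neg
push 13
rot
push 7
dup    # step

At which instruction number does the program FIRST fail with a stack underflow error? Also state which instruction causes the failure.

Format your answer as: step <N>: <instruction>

Step 1 ('push 12'): stack = [12], depth = 1
Step 2 ('neg'): stack = [-12], depth = 1
Step 3 ('push 13'): stack = [-12, 13], depth = 2
Step 4 ('rot'): needs 3 value(s) but depth is 2 — STACK UNDERFLOW

Answer: step 4: rot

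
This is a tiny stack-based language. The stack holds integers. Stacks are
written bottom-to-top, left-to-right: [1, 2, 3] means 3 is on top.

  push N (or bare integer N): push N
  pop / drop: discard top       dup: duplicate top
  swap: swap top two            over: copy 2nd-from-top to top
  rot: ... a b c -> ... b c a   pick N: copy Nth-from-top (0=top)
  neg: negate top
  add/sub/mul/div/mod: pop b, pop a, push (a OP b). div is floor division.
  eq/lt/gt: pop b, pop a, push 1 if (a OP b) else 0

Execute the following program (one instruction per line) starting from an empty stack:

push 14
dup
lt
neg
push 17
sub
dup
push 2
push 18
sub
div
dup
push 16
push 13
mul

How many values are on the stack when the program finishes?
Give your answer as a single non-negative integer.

After 'push 14': stack = [14] (depth 1)
After 'dup': stack = [14, 14] (depth 2)
After 'lt': stack = [0] (depth 1)
After 'neg': stack = [0] (depth 1)
After 'push 17': stack = [0, 17] (depth 2)
After 'sub': stack = [-17] (depth 1)
After 'dup': stack = [-17, -17] (depth 2)
After 'push 2': stack = [-17, -17, 2] (depth 3)
After 'push 18': stack = [-17, -17, 2, 18] (depth 4)
After 'sub': stack = [-17, -17, -16] (depth 3)
After 'div': stack = [-17, 1] (depth 2)
After 'dup': stack = [-17, 1, 1] (depth 3)
After 'push 16': stack = [-17, 1, 1, 16] (depth 4)
After 'push 13': stack = [-17, 1, 1, 16, 13] (depth 5)
After 'mul': stack = [-17, 1, 1, 208] (depth 4)

Answer: 4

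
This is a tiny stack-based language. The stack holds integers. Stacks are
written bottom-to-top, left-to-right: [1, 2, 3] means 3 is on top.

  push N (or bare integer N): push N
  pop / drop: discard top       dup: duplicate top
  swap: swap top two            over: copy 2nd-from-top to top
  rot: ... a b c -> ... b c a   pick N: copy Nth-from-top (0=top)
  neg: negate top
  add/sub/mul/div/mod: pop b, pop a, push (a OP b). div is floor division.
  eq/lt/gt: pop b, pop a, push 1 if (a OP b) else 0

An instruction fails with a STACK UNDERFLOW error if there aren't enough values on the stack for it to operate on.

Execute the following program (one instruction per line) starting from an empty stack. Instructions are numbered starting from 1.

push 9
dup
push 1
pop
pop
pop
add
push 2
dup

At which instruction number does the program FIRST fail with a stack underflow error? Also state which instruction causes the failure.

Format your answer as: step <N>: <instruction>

Step 1 ('push 9'): stack = [9], depth = 1
Step 2 ('dup'): stack = [9, 9], depth = 2
Step 3 ('push 1'): stack = [9, 9, 1], depth = 3
Step 4 ('pop'): stack = [9, 9], depth = 2
Step 5 ('pop'): stack = [9], depth = 1
Step 6 ('pop'): stack = [], depth = 0
Step 7 ('add'): needs 2 value(s) but depth is 0 — STACK UNDERFLOW

Answer: step 7: add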